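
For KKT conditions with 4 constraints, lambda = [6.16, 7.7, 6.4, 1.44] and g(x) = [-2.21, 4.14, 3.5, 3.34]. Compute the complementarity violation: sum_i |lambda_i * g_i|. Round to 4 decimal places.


KKT complementary slackness check:
lambda_1 * g_1 = 6.16 * -2.21 = -13.6136
lambda_2 * g_2 = 7.7 * 4.14 = 31.878
lambda_3 * g_3 = 6.4 * 3.5 = 22.4
lambda_4 * g_4 = 1.44 * 3.34 = 4.8096
Total violation = 13.6136 + 31.878 + 22.4 + 4.8096 = 72.7012


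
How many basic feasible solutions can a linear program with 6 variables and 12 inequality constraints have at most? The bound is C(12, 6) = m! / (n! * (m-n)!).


Each vertex corresponds to some choice of n active constraints out of m, so the number of vertices is at most C(m, n) = m! / (n!(m-n)!).
m = 12, n = 6
Numerator: 12 * 11 * 10 * 9 * 8 * 7
Denominator: 6! = 720
C(12, 6) = 924


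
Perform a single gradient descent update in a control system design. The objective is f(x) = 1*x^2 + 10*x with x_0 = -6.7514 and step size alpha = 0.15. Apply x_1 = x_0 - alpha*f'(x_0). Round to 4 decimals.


We compute the gradient at x_0 and apply the update.
f'(x) = 2*x + 10
f'(-6.7514) = 2*-6.7514 + 10 = -3.5028
x_1 = -6.7514 - 0.15*-3.5028 = -6.226


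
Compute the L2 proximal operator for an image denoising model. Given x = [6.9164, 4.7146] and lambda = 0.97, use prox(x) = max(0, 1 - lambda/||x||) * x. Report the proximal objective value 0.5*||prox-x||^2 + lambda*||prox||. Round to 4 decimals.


Step 1: Compute ||x||.
||x|| = 8.3704
Step 2: Compute scaling factor.
scale = max(0, 1 - 0.97/8.3704) = 0.8841
Step 3: prox(x) = [6.1149, 4.1683]
||prox(x)|| = 7.4004
Step 4: Proximal objective.
0.5*||prox-x||^2 = 0.4705
lambda*||prox|| = 7.1784
Total = 7.6489


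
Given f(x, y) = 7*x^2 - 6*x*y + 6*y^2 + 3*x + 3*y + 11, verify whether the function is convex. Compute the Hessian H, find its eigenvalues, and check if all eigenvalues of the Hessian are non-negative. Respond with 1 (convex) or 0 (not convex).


The Hessian of f(x,y) = 7*x^2 - 6*x*y + 6*y^2 + 3*x + 3*y + 11 is:
H = [[14, -6], [-6, 12]]
Trace = 14 + 12 = 26
Determinant = 14*12 - (-6)^2 = 132
Discriminant = (26)^2 - 4*132 = 148.0
Eigenvalues: lambda_1 = 6.9172, lambda_2 = 19.0828
The function is convex.

1


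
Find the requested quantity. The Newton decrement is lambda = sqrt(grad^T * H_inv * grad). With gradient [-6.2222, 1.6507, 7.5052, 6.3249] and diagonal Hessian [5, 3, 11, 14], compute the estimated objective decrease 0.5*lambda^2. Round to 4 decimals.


Step 1: H is diagonal, so H^(-1) * g = [-1.2444, 0.5502, 0.6823, 0.4518].
Step 2: g^T H^(-1) g = sum_i g_i^2 / H_ii
  = (-6.2222)^2/5 + (1.6507)^2/3 + (7.5052)^2/11 + (6.3249)^2/14
  = 7.7432 + 0.9083 + 5.1207 + 2.8575 = 16.6296
Step 3: Objective decrease = 0.5 * g^T H^(-1) g = 8.3148


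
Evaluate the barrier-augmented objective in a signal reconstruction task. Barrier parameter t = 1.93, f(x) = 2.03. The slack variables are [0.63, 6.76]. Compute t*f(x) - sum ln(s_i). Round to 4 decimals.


Step 1: Compute log-barrier.
ln values: [-0.462, 1.911]
phi = -(-0.462 + 1.911) = -1.449
Step 2: Compute augmented objective.
t*f(x) = 1.93*2.03 = 3.9179
Total = 3.9179 - 1.449 = 2.4689


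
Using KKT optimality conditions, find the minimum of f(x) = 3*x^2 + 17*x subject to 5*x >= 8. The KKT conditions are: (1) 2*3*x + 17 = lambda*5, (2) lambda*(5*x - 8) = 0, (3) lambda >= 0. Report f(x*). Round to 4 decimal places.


Step 1: Try lambda = 0 (constraint inactive).
x_unc = -17/(2*3) = -2.8333
Check: 5*-2.8333 = -14.1665 < 8 -- violated!
Step 2: Constraint must be active: 5*x = 8
x* = 8/5 = 1.6
lambda = (2*3*1.6 + 17)/5 = 5.32
Step 3: Compute optimal value.
f(x*) = 3*1.6^2 + 17*1.6 = 34.88


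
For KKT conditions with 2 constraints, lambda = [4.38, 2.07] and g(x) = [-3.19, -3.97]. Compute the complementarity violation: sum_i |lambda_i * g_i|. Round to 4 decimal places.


KKT complementary slackness check:
lambda_1 * g_1 = 4.38 * -3.19 = -13.9722
lambda_2 * g_2 = 2.07 * -3.97 = -8.2179
Total violation = 13.9722 + 8.2179 = 22.1901


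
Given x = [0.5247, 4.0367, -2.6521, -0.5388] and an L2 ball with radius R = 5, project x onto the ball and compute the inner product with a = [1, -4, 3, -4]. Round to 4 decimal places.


Step 1: Compute ||x|| (intermediates to 6 decimals).
||x|| = sqrt(0.5247^2 + 4.0367^2 + (-2.6521)^2 + (-0.5388)^2) = 4.888169
Step 2: Project.
Since ||x|| <= R, proj = x (no scaling needed).
proj(x) = [0.5247, 4.0367, -2.6521, -0.5388]
Step 3: Dot product.
a^T * proj(x) = 1*0.5247 - 4*4.0367 + 3*(-2.6521) - 4*(-0.5388) = -21.4232


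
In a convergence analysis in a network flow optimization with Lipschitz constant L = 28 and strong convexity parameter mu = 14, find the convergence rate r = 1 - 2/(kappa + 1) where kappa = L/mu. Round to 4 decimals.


Step 1: Compute the condition number.
kappa = L/mu = 28/14 = 2.0
Step 2: Compute the convergence rate.
r = 1 - 2/(kappa + 1) = 1 - 2*mu/(L + mu) = (L - mu)/(L + mu) = 14/42 = 0.3333


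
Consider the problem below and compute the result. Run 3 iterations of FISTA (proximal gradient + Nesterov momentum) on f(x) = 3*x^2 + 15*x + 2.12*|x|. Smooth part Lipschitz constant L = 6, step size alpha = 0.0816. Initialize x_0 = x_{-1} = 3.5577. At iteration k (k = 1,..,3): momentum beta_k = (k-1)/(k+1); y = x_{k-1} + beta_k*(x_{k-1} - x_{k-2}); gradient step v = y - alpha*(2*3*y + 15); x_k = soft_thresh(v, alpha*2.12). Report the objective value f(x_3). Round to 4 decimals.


FISTA on f(x) = 3*x^2 + 15*x + 2.12*|x|
L = 6, alpha = 0.0816
Iteration 1: beta = 0.0, y = 3.5577 + 0.0*(3.5577 - 3.5577) = 3.5577
  grad(y) = 36.3462, v = y - alpha*grad = 0.5919
  prox(v) = soft_thresh(0.5919, 0.173) = 0.4189
Iteration 2: beta = 0.3333, y = 0.4189 + 0.3333*(0.4189 - 3.5577) = -0.6274
  grad(y) = 11.2355, v = y - alpha*grad = -1.5442
  prox(v) = soft_thresh(-1.5442, 0.173) = -1.3712
Iteration 3: beta = 0.5, y = -1.3712 + 0.5*(-1.3712 - 0.4189) = -2.2663
  grad(y) = 1.4022, v = y - alpha*grad = -2.3807
  prox(v) = soft_thresh(-2.3807, 0.173) = -2.2077
f(x_3) = 3*(-2.2077)^2 + 15*(-2.2077) + 2.12*|-2.2077| = -13.8133


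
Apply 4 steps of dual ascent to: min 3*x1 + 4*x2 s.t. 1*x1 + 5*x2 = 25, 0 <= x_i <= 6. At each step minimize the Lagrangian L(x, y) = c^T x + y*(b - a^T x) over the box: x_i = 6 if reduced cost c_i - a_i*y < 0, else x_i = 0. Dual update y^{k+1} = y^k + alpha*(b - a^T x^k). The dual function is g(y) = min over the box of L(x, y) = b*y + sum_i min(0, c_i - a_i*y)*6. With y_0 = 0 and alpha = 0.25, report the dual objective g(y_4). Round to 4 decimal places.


Dual ascent for LP: min 3*x1 + 4*x2, 1*x1 + 5*x2 = 25, 0 <= x_i <= 6
Step 1: y^k = 0.0, reduced costs: (3.0, 4.0)
  x^k = (0.0, 0.0), subgradient = b - a^T x = 25.0
  y^{k+1} = 0.0 + 0.25*25.0 = 6.25
Step 2: y^k = 6.25, reduced costs: (-3.25, -27.25)
  x^k = (6.0, 6.0), subgradient = b - a^T x = -11.0
  y^{k+1} = 6.25 + 0.25*-11.0 = 3.5
Step 3: y^k = 3.5, reduced costs: (-0.5, -13.5)
  x^k = (6.0, 6.0), subgradient = b - a^T x = -11.0
  y^{k+1} = 3.5 + 0.25*-11.0 = 0.75
Step 4: y^k = 0.75, reduced costs: (2.25, 0.25)
  x^k = (0.0, 0.0), subgradient = b - a^T x = 25.0
  y^{k+1} = 0.75 + 0.25*25.0 = 7.0
Dual objective at y_4 = 7.0: reduced costs (-4.0, -31.0), box minimizer x = (6.0, 6.0)
g(y_4) = b*y + (c1 - a1*y)*x1 + (c2 - a2*y)*x2 = 25*7.0 + (-4.0)*6.0 + (-31.0)*6.0 = 175.0 - 24.0 - 186.0 = -35.0


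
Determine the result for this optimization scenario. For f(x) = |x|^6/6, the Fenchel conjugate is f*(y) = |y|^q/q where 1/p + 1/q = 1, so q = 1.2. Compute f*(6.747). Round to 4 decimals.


The conjugate exponent q satisfies 1/p + 1/q = 1.
p = 6, so q = 6/(6 - 1) = 1.2
|y|^q = 6.747^1.2 = 9.884
f*(6.747) = 9.884 / 1.2 = 8.2367


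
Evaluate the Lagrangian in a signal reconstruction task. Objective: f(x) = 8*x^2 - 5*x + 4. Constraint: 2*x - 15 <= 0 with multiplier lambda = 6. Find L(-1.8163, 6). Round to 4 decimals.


Step 1: Evaluate f(x).
f(-1.8163) = 8*(-1.8163)^2 - 5*(-1.8163) + 4 = 39.4731
Step 2: Evaluate g(x).
g(-1.8163) = 2*-1.8163 - 15 = -18.6326
Step 3: Compute Lagrangian.
L = 39.4731 + 6*-18.6326 = -72.3225


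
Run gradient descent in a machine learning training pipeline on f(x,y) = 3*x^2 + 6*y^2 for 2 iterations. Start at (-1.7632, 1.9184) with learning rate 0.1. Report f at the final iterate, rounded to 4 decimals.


Gradient descent on f(x,y) = 3*x^2 + 6*y^2.
Starting point: (-1.7632, 1.9184), alpha = 0.1
Step 1: grad_x = 2*3*-1.7632 = -10.5792, grad_y = 2*6*1.9184 = 23.0208
  x_1 = -1.7632 - 0.1*-10.5792 = -0.7053
  y_1 = 1.9184 - 0.1*23.0208 = -0.3837
Step 2: grad_x = 2*3*-0.7053 = -4.2317, grad_y = 2*6*-0.3837 = -4.6042
  x_2 = -0.7053 - 0.1*-4.2317 = -0.2821
  y_2 = -0.3837 - 0.1*-4.6042 = 0.0767
f(-0.2821, 0.0767) = 3*(-0.2821)^2 + 6*0.0767^2 = 0.2741


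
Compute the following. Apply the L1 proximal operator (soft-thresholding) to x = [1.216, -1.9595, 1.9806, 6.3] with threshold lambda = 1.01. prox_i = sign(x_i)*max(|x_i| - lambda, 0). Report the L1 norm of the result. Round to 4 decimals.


Soft-thresholding with lambda = 1.01:
prox(1.216) = sign(1.216)*max(|1.216| - 1.01, 0) = 0.206
prox(-1.9595) = sign(-1.9595)*max(|-1.9595| - 1.01, 0) = -0.9495
prox(1.9806) = sign(1.9806)*max(|1.9806| - 1.01, 0) = 0.9706
prox(6.3) = sign(6.3)*max(|6.3| - 1.01, 0) = 5.29
prox(x) = [0.206, -0.9495, 0.9706, 5.29]
||prox(x)||_1 = 0.206 + 0.9495 + 0.9706 + 5.29 = 7.4161


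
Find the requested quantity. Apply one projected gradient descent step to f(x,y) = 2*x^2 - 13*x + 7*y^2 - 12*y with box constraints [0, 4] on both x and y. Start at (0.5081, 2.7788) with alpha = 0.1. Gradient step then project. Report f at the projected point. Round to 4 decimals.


Step 1: Compute gradient at (0.5081, 2.7788).
grad_x = 2*2*0.5081 - 13 = -10.9676
grad_y = 2*7*2.7788 - 12 = 26.9032
Step 2: Gradient step.
x_raw = 0.5081 - 0.1*-10.9676 = 1.6049
y_raw = 2.7788 - 0.1*26.9032 = 0.0885
Step 3: Project onto [0, 4].
x_proj = clip(1.6049) = 1.6049
y_proj = clip(0.0885) = 0.0885
Step 4: Evaluate f.
f(1.6049, 0.0885) = -16.719


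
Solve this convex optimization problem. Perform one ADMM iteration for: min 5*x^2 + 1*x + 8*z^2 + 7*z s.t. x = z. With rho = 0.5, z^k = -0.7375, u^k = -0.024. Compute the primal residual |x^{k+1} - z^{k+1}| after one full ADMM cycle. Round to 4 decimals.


ADMM iteration with rho = 0.5, z^k = -0.7375, u^k = -0.024
Step 1: x-update.
Minimize 5*x^2 + 1*x + (0.5/2)*(x + 0.7375 - 0.024)^2
FOC: (2*5 + 0.5)*x = -1 + 0.5*(-0.7375 + 0.024)
x^{k+1} = -0.1292
Step 2: z-update.
Minimize 8*z^2 + 7*z + (0.5/2)*(-0.1292 - z - 0.024)^2
FOC: (2*8 + 0.5)*z = -7 + 0.5*(-0.1292 - 0.024)
z^{k+1} = -0.4289
Step 3: u-update.
u^{k+1} = -0.024 - 0.1292 + 0.4289 = 0.2757
Step 4: Primal residual = |-0.1292 + 0.4289| = 0.2997


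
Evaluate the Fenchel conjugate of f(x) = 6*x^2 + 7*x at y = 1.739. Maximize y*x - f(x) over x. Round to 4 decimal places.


f*(y) = sup_x {y*x - a*x^2 - b*x} = sup_x {(y-b)*x - a*x^2}
FOC: (y - b) - 2a*x = 0 => x* = (y - b)/(2a)
x* = (1.739 - 7)/(2*6) = -0.4384
f*(1.739) = (y-b)^2/(4a) = (1.739 - 7)^2/(4*6)
= 27.6781/24 = 1.1533


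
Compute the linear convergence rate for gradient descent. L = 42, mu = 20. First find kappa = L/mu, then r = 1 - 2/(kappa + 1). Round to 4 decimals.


Step 1: Compute the condition number.
kappa = L/mu = 42/20 = 2.1
Step 2: Compute the convergence rate.
r = 1 - 2/(kappa + 1) = 1 - 2*mu/(L + mu) = (L - mu)/(L + mu) = 22/62 = 0.3548


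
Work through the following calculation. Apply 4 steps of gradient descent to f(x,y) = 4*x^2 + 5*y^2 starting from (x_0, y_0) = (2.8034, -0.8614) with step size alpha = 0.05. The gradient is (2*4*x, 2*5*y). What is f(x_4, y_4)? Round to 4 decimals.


Gradient descent on f(x,y) = 4*x^2 + 5*y^2.
Starting point: (2.8034, -0.8614), alpha = 0.05
Step 1: grad_x = 2*4*2.8034 = 22.4272, grad_y = 2*5*-0.8614 = -8.614
  x_1 = 2.8034 - 0.05*22.4272 = 1.682
  y_1 = -0.8614 - 0.05*-8.614 = -0.4307
Step 2: grad_x = 2*4*1.682 = 13.4563, grad_y = 2*5*-0.4307 = -4.307
  x_2 = 1.682 - 0.05*13.4563 = 1.0092
  y_2 = -0.4307 - 0.05*-4.307 = -0.2154
Step 3: grad_x = 2*4*1.0092 = 8.0738, grad_y = 2*5*-0.2154 = -2.1535
  x_3 = 1.0092 - 0.05*8.0738 = 0.6055
  y_3 = -0.2154 - 0.05*-2.1535 = -0.1077
Step 4: grad_x = 2*4*0.6055 = 4.8443, grad_y = 2*5*-0.1077 = -1.0768
  x_4 = 0.6055 - 0.05*4.8443 = 0.3633
  y_4 = -0.1077 - 0.05*-1.0768 = -0.0538
f(0.3633, -0.0538) = 4*0.3633^2 + 5*(-0.0538)^2 = 0.5425


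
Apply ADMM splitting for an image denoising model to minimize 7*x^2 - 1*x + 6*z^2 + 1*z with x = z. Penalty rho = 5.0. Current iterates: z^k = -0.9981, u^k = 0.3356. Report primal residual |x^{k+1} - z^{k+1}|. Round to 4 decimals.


ADMM iteration with rho = 5.0, z^k = -0.9981, u^k = 0.3356
Step 1: x-update.
Minimize 7*x^2 - 1*x + (5.0/2)*(x + 0.9981 + 0.3356)^2
FOC: (2*7 + 5.0)*x = 1 + 5.0*(-0.9981 - 0.3356)
x^{k+1} = -0.2983
Step 2: z-update.
Minimize 6*z^2 + 1*z + (5.0/2)*(-0.2983 - z + 0.3356)^2
FOC: (2*6 + 5.0)*z = -1 + 5.0*(-0.2983 + 0.3356)
z^{k+1} = -0.0479
Step 3: u-update.
u^{k+1} = 0.3356 - 0.2983 + 0.0479 = 0.0851
Step 4: Primal residual = |-0.2983 + 0.0479| = 0.2505


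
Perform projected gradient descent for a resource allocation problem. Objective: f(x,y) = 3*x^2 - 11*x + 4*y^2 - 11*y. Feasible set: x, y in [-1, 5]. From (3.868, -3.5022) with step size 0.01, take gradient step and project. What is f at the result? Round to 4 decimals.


Step 1: Compute gradient at (3.868, -3.5022).
grad_x = 2*3*3.868 - 11 = 12.208
grad_y = 2*4*-3.5022 - 11 = -39.0176
Step 2: Gradient step.
x_raw = 3.868 - 0.01*12.208 = 3.7459
y_raw = -3.5022 - 0.01*-39.0176 = -3.112
Step 3: Project onto [-1, 5].
x_proj = clip(3.7459) = 3.7459
y_proj = clip(-3.112) = -1.0
Step 4: Evaluate f.
f(3.7459, -1.0) = 15.8906


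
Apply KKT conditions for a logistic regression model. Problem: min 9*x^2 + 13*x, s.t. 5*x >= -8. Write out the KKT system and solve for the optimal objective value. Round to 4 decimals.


Step 1: Try lambda = 0 (constraint inactive).
Stationarity: 2*9*x + 13 = 0
x* = -13/(2*9) = -13/18 = -0.7222 (rounded; the exact value -13/18 is used below)
Check constraint: 5*-0.7222 = -3.611 >= -8 -- satisfied.
Step 2: Compute optimal value.
f(x*) = 9*(-13/18)^2 + 13*(-13/18) = -4.6944


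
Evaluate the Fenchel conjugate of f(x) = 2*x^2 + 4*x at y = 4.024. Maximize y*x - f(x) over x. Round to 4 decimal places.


f*(y) = sup_x {y*x - a*x^2 - b*x} = sup_x {(y-b)*x - a*x^2}
FOC: (y - b) - 2a*x = 0 => x* = (y - b)/(2a)
x* = (4.024 - 4)/(2*2) = 0.006
f*(4.024) = (y-b)^2/(4a) = (4.024 - 4)^2/(4*2)
= 0.0006/8 = 0.0001


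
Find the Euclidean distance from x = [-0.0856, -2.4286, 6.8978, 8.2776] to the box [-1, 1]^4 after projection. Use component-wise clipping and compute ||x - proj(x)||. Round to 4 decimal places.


Project each component onto [-1, 1].
clip(-0.0856) = -0.0856, clip(-2.4286) = -1.0, clip(6.8978) = 1.0, clip(8.2776) = 1.0
Projection = [-0.0856, -1.0, 1.0, 1.0]
Squared diffs: [0.0, 2.0409, 34.784, 52.9635]
Distance = sqrt(89.7884) = 9.4757


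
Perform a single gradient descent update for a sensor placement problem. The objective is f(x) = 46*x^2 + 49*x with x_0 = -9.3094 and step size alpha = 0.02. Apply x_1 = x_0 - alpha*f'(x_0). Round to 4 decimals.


We compute the gradient at x_0 and apply the update.
f'(x) = 92*x + 49
f'(-9.3094) = 92*-9.3094 + 49 = -807.4648
x_1 = -9.3094 - 0.02*-807.4648 = 6.8399


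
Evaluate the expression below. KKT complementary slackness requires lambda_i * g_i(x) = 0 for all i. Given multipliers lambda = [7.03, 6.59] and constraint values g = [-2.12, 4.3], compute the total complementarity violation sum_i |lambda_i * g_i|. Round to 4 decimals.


KKT complementary slackness check:
lambda_1 * g_1 = 7.03 * -2.12 = -14.9036
lambda_2 * g_2 = 6.59 * 4.3 = 28.337
Total violation = 14.9036 + 28.337 = 43.2406


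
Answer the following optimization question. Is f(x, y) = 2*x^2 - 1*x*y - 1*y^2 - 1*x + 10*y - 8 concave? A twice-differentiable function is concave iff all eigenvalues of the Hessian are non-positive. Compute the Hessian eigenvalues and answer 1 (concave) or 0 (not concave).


The Hessian of f(x,y) = 2*x^2 - 1*x*y - 1*y^2 - 1*x + 10*y - 8 is:
H = [[4, -1], [-1, -2]]
Trace = 4 - 2 = 2
Determinant = 4*-2 - (-1)^2 = -9
Discriminant = (2)^2 - 4*-9 = 40.0
Eigenvalues: lambda_1 = -2.1623, lambda_2 = 4.1623
The function is not concave.

0


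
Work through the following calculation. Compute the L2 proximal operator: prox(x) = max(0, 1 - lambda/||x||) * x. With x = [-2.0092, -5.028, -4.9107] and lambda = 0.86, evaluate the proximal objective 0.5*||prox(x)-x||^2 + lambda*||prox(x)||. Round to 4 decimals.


Step 1: Compute ||x||.
||x|| = 7.3098
Step 2: Compute scaling factor.
scale = max(0, 1 - 0.86/7.3098) = 0.8823
Step 3: prox(x) = [-1.7728, -4.4365, -4.333]
||prox(x)|| = 6.4498
Step 4: Proximal objective.
0.5*||prox-x||^2 = 0.3698
lambda*||prox|| = 5.5468
Total = 5.9166


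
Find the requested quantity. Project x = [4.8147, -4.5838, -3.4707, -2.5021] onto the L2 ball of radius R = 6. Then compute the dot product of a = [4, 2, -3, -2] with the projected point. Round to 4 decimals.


Step 1: Compute ||x|| (intermediates to 6 decimals).
||x|| = sqrt(4.8147^2 + (-4.5838)^2 + (-3.4707)^2 + (-2.5021)^2) = 7.90562
Step 2: Project.
Since ||x|| > R, scale = R/||x|| = 6/7.90562 = 0.758954, proj(x) = scale * x
proj(x) = [3.654136, -3.478893, -2.634102, -1.898979]
Step 3: Dot product.
a^T * proj(x) = 4*3.654136 + 2*(-3.478893) - 3*(-2.634102) - 2*(-1.898979) = 19.359


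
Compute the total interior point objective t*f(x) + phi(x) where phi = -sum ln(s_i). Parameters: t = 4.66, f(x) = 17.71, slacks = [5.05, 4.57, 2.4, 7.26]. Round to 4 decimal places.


Step 1: Compute log-barrier.
ln values: [1.6194, 1.5195, 0.8755, 1.9824]
phi = -(1.6194 + 1.5195 + 0.8755 + 1.9824) = -5.9968
Step 2: Compute augmented objective.
t*f(x) = 4.66*17.71 = 82.5286
Total = 82.5286 - 5.9968 = 76.5318


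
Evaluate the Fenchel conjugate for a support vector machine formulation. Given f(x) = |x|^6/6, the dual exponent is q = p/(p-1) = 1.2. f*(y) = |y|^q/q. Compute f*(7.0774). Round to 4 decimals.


The conjugate exponent q satisfies 1/p + 1/q = 1.
p = 6, so q = 6/(6 - 1) = 1.2
|y|^q = 7.0774^1.2 = 10.4676
f*(7.0774) = 10.4676 / 1.2 = 8.723


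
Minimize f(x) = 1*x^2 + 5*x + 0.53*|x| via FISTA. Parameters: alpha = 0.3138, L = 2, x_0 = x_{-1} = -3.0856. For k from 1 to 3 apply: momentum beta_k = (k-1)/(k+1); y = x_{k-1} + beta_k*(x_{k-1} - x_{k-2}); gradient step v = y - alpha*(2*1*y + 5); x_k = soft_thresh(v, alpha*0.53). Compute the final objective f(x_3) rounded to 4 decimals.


FISTA on f(x) = 1*x^2 + 5*x + 0.53*|x|
L = 2, alpha = 0.3138
Iteration 1: beta = 0.0, y = -3.0856 + 0.0*(-3.0856 + 3.0856) = -3.0856
  grad(y) = -1.1712, v = y - alpha*grad = -2.7181
  prox(v) = soft_thresh(-2.7181, 0.1663) = -2.5518
Iteration 2: beta = 0.3333, y = -2.5518 + 0.3333*(-2.5518 + 3.0856) = -2.3738
  grad(y) = 0.2524, v = y - alpha*grad = -2.453
  prox(v) = soft_thresh(-2.453, 0.1663) = -2.2867
Iteration 3: beta = 0.5, y = -2.2867 + 0.5*(-2.2867 + 2.5518) = -2.1542
  grad(y) = 0.6917, v = y - alpha*grad = -2.3712
  prox(v) = soft_thresh(-2.3712, 0.1663) = -2.2049
f(x_3) = 1*(-2.2049)^2 + 5*(-2.2049) + 0.53*|-2.2049| = -4.9943


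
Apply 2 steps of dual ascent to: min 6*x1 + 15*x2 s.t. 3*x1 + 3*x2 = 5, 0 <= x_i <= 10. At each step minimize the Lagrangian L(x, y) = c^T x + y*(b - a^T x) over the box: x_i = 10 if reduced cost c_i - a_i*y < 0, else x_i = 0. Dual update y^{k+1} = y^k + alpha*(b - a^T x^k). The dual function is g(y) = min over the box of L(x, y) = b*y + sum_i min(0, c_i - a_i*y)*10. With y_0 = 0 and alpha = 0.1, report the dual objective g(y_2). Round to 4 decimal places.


Dual ascent for LP: min 6*x1 + 15*x2, 3*x1 + 3*x2 = 5, 0 <= x_i <= 10
Step 1: y^k = 0.0, reduced costs: (6.0, 15.0)
  x^k = (0.0, 0.0), subgradient = b - a^T x = 5.0
  y^{k+1} = 0.0 + 0.1*5.0 = 0.5
Step 2: y^k = 0.5, reduced costs: (4.5, 13.5)
  x^k = (0.0, 0.0), subgradient = b - a^T x = 5.0
  y^{k+1} = 0.5 + 0.1*5.0 = 1.0
Dual objective at y_2 = 1.0: reduced costs (3.0, 12.0), box minimizer x = (0.0, 0.0)
g(y_2) = b*y + (c1 - a1*y)*x1 + (c2 - a2*y)*x2 = 5*1.0 + 3.0*0.0 + 12.0*0.0 = 5.0 + 0.0 + 0.0 = 5.0


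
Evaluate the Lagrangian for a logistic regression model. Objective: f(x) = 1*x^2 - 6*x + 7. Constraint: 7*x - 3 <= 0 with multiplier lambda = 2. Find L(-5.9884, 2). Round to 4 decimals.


Step 1: Evaluate f(x).
f(-5.9884) = 1*(-5.9884)^2 - 6*(-5.9884) + 7 = 78.7913
Step 2: Evaluate g(x).
g(-5.9884) = 7*-5.9884 - 3 = -44.9188
Step 3: Compute Lagrangian.
L = 78.7913 + 2*-44.9188 = -11.0463


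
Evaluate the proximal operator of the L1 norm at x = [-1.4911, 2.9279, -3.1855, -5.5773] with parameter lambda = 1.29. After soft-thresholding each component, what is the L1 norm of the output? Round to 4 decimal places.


Soft-thresholding with lambda = 1.29:
prox(-1.4911) = sign(-1.4911)*max(|-1.4911| - 1.29, 0) = -0.2011
prox(2.9279) = sign(2.9279)*max(|2.9279| - 1.29, 0) = 1.6379
prox(-3.1855) = sign(-3.1855)*max(|-3.1855| - 1.29, 0) = -1.8955
prox(-5.5773) = sign(-5.5773)*max(|-5.5773| - 1.29, 0) = -4.2873
prox(x) = [-0.2011, 1.6379, -1.8955, -4.2873]
||prox(x)||_1 = 0.2011 + 1.6379 + 1.8955 + 4.2873 = 8.0218


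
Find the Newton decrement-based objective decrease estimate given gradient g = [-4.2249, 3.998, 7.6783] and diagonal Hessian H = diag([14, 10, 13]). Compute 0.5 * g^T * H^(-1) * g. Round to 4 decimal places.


Step 1: H is diagonal, so H^(-1) * g = [-0.3018, 0.3998, 0.5906].
Step 2: g^T H^(-1) g = sum_i g_i^2 / H_ii
  = (-4.2249)^2/14 + (3.998)^2/10 + (7.6783)^2/13
  = 1.275 + 1.5984 + 4.5351 = 7.4085
Step 3: Objective decrease = 0.5 * g^T H^(-1) g = 3.7042


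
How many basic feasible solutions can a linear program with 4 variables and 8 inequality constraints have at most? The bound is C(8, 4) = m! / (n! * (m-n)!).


Each vertex corresponds to some choice of n active constraints out of m, so the number of vertices is at most C(m, n) = m! / (n!(m-n)!).
m = 8, n = 4
Numerator: 8 * 7 * 6 * 5
Denominator: 4! = 24
C(8, 4) = 70


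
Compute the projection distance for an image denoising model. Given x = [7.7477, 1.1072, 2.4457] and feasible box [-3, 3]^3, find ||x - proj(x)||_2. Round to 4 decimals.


Project each component onto [-3, 3].
clip(7.7477) = 3.0, clip(1.1072) = 1.1072, clip(2.4457) = 2.4457
Projection = [3.0, 1.1072, 2.4457]
Squared diffs: [22.5407, 0.0, 0.0]
Distance = sqrt(22.5407) = 4.7477


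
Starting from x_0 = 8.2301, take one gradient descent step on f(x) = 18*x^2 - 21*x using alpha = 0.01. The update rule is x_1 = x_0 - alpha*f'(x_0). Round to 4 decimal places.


We compute the gradient at x_0 and apply the update.
f'(x) = 36*x - 21
f'(8.2301) = 36*8.2301 - 21 = 275.2836
x_1 = 8.2301 - 0.01*275.2836 = 5.4773


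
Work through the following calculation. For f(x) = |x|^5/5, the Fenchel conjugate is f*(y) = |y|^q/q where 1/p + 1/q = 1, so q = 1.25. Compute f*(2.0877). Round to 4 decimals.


The conjugate exponent q satisfies 1/p + 1/q = 1.
p = 5, so q = 5/(5 - 1) = 1.25
|y|^q = 2.0877^1.25 = 2.5095
f*(2.0877) = 2.5095 / 1.25 = 2.0076


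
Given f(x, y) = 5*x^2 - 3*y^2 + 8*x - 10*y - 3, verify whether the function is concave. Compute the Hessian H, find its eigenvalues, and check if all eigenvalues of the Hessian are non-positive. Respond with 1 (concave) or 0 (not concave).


The Hessian of f(x,y) = 5*x^2 - 3*y^2 + 8*x - 10*y - 3 is:
H = [[10, 0], [0, -6]]
Trace = 10 - 6 = 4
Determinant = 10*-6 - (0)^2 = -60
Discriminant = (4)^2 - 4*-60 = 256.0
Eigenvalues: lambda_1 = -6.0, lambda_2 = 10.0
The function is not concave.

0


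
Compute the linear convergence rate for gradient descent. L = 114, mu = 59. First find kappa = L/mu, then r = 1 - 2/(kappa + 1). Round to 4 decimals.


Step 1: Compute the condition number.
kappa = L/mu = 114/59 = 1.9322
Step 2: Compute the convergence rate.
r = 1 - 2/(kappa + 1) = 1 - 2*mu/(L + mu) = (L - mu)/(L + mu) = 55/173 = 0.3179


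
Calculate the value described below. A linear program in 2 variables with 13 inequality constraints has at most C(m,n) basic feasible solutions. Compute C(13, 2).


Each vertex corresponds to some choice of n active constraints out of m, so the number of vertices is at most C(m, n) = m! / (n!(m-n)!).
m = 13, n = 2
Numerator: 13 * 12
Denominator: 2! = 2
C(13, 2) = 78


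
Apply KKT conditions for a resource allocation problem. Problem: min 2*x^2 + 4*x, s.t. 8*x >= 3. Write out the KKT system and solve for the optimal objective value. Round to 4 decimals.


Step 1: Try lambda = 0 (constraint inactive).
x_unc = -4/(2*2) = -1.0
Check: 8*-1.0 = -8.0 < 3 -- violated!
Step 2: Constraint must be active: 8*x = 3
x* = 3/8 = 0.375
lambda = (2*2*0.375 + 4)/8 = 0.6875
Step 3: Compute optimal value.
f(x*) = 2*0.375^2 + 4*0.375 = 1.7813


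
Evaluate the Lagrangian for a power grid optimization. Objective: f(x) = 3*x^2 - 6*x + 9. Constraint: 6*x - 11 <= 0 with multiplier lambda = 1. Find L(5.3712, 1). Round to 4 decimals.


Step 1: Evaluate f(x).
f(5.3712) = 3*5.3712^2 - 6*5.3712 + 9 = 63.3222
Step 2: Evaluate g(x).
g(5.3712) = 6*5.3712 - 11 = 21.2272
Step 3: Compute Lagrangian.
L = 63.3222 + 1*21.2272 = 84.5494


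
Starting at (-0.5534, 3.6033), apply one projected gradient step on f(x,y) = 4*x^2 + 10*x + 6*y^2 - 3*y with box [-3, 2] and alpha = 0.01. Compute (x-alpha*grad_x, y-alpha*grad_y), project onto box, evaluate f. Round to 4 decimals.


Step 1: Compute gradient at (-0.5534, 3.6033).
grad_x = 2*4*-0.5534 + 10 = 5.5728
grad_y = 2*6*3.6033 - 3 = 40.2396
Step 2: Gradient step.
x_raw = -0.5534 - 0.01*5.5728 = -0.6091
y_raw = 3.6033 - 0.01*40.2396 = 3.2009
Step 3: Project onto [-3, 2].
x_proj = clip(-0.6091) = -0.6091
y_proj = clip(3.2009) = 2.0
Step 4: Evaluate f.
f(-0.6091, 2.0) = 13.3929


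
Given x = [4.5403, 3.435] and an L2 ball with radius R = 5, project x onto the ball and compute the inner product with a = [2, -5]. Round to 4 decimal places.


Step 1: Compute ||x|| (intermediates to 6 decimals).
||x|| = sqrt(4.5403^2 + 3.435^2) = 5.69329
Step 2: Project.
Since ||x|| > R, scale = R/||x|| = 5/5.69329 = 0.878227, proj(x) = scale * x
proj(x) = [3.987414, 3.01671]
Step 3: Dot product.
a^T * proj(x) = 2*3.987414 - 5*3.01671 = -7.1087


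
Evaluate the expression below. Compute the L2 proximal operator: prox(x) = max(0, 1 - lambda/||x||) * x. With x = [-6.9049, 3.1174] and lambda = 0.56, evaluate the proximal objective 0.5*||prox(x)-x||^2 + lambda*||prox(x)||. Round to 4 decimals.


Step 1: Compute ||x||.
||x|| = 7.576
Step 2: Compute scaling factor.
scale = max(0, 1 - 0.56/7.576) = 0.9261
Step 3: prox(x) = [-6.3945, 2.887]
||prox(x)|| = 7.016
Step 4: Proximal objective.
0.5*||prox-x||^2 = 0.1568
lambda*||prox|| = 3.929
Total = 4.0858


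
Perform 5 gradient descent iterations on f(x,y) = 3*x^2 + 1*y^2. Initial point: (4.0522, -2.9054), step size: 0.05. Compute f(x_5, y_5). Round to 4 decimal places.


Gradient descent on f(x,y) = 3*x^2 + 1*y^2.
Starting point: (4.0522, -2.9054), alpha = 0.05
Step 1: grad_x = 2*3*4.0522 = 24.3132, grad_y = 2*1*-2.9054 = -5.8108
  x_1 = 4.0522 - 0.05*24.3132 = 2.8365
  y_1 = -2.9054 - 0.05*-5.8108 = -2.6149
Step 2: grad_x = 2*3*2.8365 = 17.0192, grad_y = 2*1*-2.6149 = -5.2297
  x_2 = 2.8365 - 0.05*17.0192 = 1.9856
  y_2 = -2.6149 - 0.05*-5.2297 = -2.3534
Step 3: grad_x = 2*3*1.9856 = 11.9135, grad_y = 2*1*-2.3534 = -4.7067
  x_3 = 1.9856 - 0.05*11.9135 = 1.3899
  y_3 = -2.3534 - 0.05*-4.7067 = -2.118
Step 4: grad_x = 2*3*1.3899 = 8.3394, grad_y = 2*1*-2.118 = -4.2361
  x_4 = 1.3899 - 0.05*8.3394 = 0.9729
  y_4 = -2.118 - 0.05*-4.2361 = -1.9062
Step 5: grad_x = 2*3*0.9729 = 5.8376, grad_y = 2*1*-1.9062 = -3.8125
  x_5 = 0.9729 - 0.05*5.8376 = 0.6811
  y_5 = -1.9062 - 0.05*-3.8125 = -1.7156
f(0.6811, -1.7156) = 3*0.6811^2 + 1*(-1.7156)^2 = 4.3348


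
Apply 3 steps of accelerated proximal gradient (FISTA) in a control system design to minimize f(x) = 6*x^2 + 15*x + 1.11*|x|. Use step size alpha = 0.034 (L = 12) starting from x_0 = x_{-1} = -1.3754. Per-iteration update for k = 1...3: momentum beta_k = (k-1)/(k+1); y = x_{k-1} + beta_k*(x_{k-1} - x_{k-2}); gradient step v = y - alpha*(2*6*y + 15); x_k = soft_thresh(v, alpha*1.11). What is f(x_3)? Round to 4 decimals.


FISTA on f(x) = 6*x^2 + 15*x + 1.11*|x|
L = 12, alpha = 0.034
Iteration 1: beta = 0.0, y = -1.3754 + 0.0*(-1.3754 + 1.3754) = -1.3754
  grad(y) = -1.5048, v = y - alpha*grad = -1.3242
  prox(v) = soft_thresh(-1.3242, 0.0377) = -1.2865
Iteration 2: beta = 0.3333, y = -1.2865 + 0.3333*(-1.2865 + 1.3754) = -1.2569
  grad(y) = -0.0823, v = y - alpha*grad = -1.2541
  prox(v) = soft_thresh(-1.2541, 0.0377) = -1.2163
Iteration 3: beta = 0.5, y = -1.2163 + 0.5*(-1.2163 + 1.2865) = -1.1812
  grad(y) = 0.8252, v = y - alpha*grad = -1.2093
  prox(v) = soft_thresh(-1.2093, 0.0377) = -1.1716
f(x_3) = 6*(-1.1716)^2 + 15*(-1.1716) + 1.11*|-1.1716| = -8.0377


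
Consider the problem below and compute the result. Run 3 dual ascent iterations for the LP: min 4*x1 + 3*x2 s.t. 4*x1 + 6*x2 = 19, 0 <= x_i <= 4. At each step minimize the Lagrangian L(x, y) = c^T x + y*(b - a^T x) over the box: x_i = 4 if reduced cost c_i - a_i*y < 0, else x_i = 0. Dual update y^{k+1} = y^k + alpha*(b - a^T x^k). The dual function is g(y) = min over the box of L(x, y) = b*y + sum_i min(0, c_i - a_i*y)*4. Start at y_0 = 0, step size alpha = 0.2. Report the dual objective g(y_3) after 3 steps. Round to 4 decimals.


Dual ascent for LP: min 4*x1 + 3*x2, 4*x1 + 6*x2 = 19, 0 <= x_i <= 4
Step 1: y^k = 0.0, reduced costs: (4.0, 3.0)
  x^k = (0.0, 0.0), subgradient = b - a^T x = 19.0
  y^{k+1} = 0.0 + 0.2*19.0 = 3.8
Step 2: y^k = 3.8, reduced costs: (-11.2, -19.8)
  x^k = (4.0, 4.0), subgradient = b - a^T x = -21.0
  y^{k+1} = 3.8 + 0.2*-21.0 = -0.4
Step 3: y^k = -0.4, reduced costs: (5.6, 5.4)
  x^k = (0.0, 0.0), subgradient = b - a^T x = 19.0
  y^{k+1} = -0.4 + 0.2*19.0 = 3.4
Dual objective at y_3 = 3.4: reduced costs (-9.6, -17.4), box minimizer x = (4.0, 4.0)
g(y_3) = b*y + (c1 - a1*y)*x1 + (c2 - a2*y)*x2 = 19*3.4 + (-9.6)*4.0 + (-17.4)*4.0 = 64.6 - 38.4 - 69.6 = -43.4


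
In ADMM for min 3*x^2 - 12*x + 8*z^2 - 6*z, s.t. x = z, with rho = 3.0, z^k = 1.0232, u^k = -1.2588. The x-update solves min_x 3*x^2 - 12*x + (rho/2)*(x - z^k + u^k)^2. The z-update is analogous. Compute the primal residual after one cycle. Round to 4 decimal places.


ADMM iteration with rho = 3.0, z^k = 1.0232, u^k = -1.2588
Step 1: x-update.
Minimize 3*x^2 - 12*x + (3.0/2)*(x - 1.0232 - 1.2588)^2
FOC: (2*3 + 3.0)*x = 12 + 3.0*(1.0232 + 1.2588)
x^{k+1} = 2.094
Step 2: z-update.
Minimize 8*z^2 - 6*z + (3.0/2)*(2.094 - z - 1.2588)^2
FOC: (2*8 + 3.0)*z = 6 + 3.0*(2.094 - 1.2588)
z^{k+1} = 0.4477
Step 3: u-update.
u^{k+1} = -1.2588 + 2.094 - 0.4477 = 0.3875
Step 4: Primal residual = |2.094 - 0.4477| = 1.6463


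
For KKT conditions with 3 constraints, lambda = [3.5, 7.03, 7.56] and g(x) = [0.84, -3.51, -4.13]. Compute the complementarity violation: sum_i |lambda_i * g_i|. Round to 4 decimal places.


KKT complementary slackness check:
lambda_1 * g_1 = 3.5 * 0.84 = 2.94
lambda_2 * g_2 = 7.03 * -3.51 = -24.6753
lambda_3 * g_3 = 7.56 * -4.13 = -31.2228
Total violation = 2.94 + 24.6753 + 31.2228 = 58.8381


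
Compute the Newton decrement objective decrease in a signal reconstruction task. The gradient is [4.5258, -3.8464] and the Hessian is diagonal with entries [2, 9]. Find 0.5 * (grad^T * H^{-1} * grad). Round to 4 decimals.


Step 1: H is diagonal, so H^(-1) * g = [2.2629, -0.4274].
Step 2: g^T H^(-1) g = sum_i g_i^2 / H_ii
  = (4.5258)^2/2 + (-3.8464)^2/9
  = 10.2414 + 1.6439 = 11.8853
Step 3: Objective decrease = 0.5 * g^T H^(-1) g = 5.9426


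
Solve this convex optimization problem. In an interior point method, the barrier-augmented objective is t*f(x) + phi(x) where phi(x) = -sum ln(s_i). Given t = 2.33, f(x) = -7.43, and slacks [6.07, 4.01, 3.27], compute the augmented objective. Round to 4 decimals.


Step 1: Compute log-barrier.
ln values: [1.8034, 1.3888, 1.1848]
phi = -(1.8034 + 1.3888 + 1.1848) = -4.3769
Step 2: Compute augmented objective.
t*f(x) = 2.33*-7.43 = -17.3119
Total = -17.3119 - 4.3769 = -21.6888


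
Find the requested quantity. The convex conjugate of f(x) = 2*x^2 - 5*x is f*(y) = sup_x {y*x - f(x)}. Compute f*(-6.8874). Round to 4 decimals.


f*(y) = sup_x {y*x - a*x^2 - b*x} = sup_x {(y-b)*x - a*x^2}
FOC: (y - b) - 2a*x = 0 => x* = (y - b)/(2a)
x* = (-6.8874 + 5)/(2*2) = -0.4719
f*(-6.8874) = (y-b)^2/(4a) = (-6.8874 + 5)^2/(4*2)
= 3.5623/8 = 0.4453


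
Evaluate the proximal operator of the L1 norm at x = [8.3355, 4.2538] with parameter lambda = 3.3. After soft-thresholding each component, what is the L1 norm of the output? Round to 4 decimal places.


Soft-thresholding with lambda = 3.3:
prox(8.3355) = sign(8.3355)*max(|8.3355| - 3.3, 0) = 5.0355
prox(4.2538) = sign(4.2538)*max(|4.2538| - 3.3, 0) = 0.9538
prox(x) = [5.0355, 0.9538]
||prox(x)||_1 = 5.0355 + 0.9538 = 5.9893


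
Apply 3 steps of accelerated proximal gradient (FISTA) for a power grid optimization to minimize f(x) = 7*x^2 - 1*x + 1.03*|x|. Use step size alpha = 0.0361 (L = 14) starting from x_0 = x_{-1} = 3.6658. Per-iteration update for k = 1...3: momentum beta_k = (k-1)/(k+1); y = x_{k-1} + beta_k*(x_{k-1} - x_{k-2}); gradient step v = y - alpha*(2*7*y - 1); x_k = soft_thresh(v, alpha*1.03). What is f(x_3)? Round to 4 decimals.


FISTA on f(x) = 7*x^2 - 1*x + 1.03*|x|
L = 14, alpha = 0.0361
Iteration 1: beta = 0.0, y = 3.6658 + 0.0*(3.6658 - 3.6658) = 3.6658
  grad(y) = 50.3212, v = y - alpha*grad = 1.8492
  prox(v) = soft_thresh(1.8492, 0.0372) = 1.812
Iteration 2: beta = 0.3333, y = 1.812 + 0.3333*(1.812 - 3.6658) = 1.1941
  grad(y) = 15.7173, v = y - alpha*grad = 0.6267
  prox(v) = soft_thresh(0.6267, 0.0372) = 0.5895
Iteration 3: beta = 0.5, y = 0.5895 + 0.5*(0.5895 - 1.812) = -0.0217
  grad(y) = -1.3043, v = y - alpha*grad = 0.0253
  prox(v) = soft_thresh(0.0253, 0.0372) = 0.0
f(x_3) = 7*0.0^2 - 1*0.0 + 1.03*|0.0| = 0.0


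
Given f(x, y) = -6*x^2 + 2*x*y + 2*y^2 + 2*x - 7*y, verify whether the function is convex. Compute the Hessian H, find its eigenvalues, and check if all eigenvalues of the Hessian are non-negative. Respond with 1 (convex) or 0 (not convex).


The Hessian of f(x,y) = -6*x^2 + 2*x*y + 2*y^2 + 2*x - 7*y is:
H = [[-12, 2], [2, 4]]
Trace = -12 + 4 = -8
Determinant = -12*4 - (2)^2 = -52
Discriminant = (-8)^2 - 4*-52 = 272.0
Eigenvalues: lambda_1 = -12.2462, lambda_2 = 4.2462
The function is not convex.

0


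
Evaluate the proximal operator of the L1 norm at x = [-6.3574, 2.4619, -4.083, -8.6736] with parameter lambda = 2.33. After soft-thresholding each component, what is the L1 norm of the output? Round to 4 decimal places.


Soft-thresholding with lambda = 2.33:
prox(-6.3574) = sign(-6.3574)*max(|-6.3574| - 2.33, 0) = -4.0274
prox(2.4619) = sign(2.4619)*max(|2.4619| - 2.33, 0) = 0.1319
prox(-4.083) = sign(-4.083)*max(|-4.083| - 2.33, 0) = -1.753
prox(-8.6736) = sign(-8.6736)*max(|-8.6736| - 2.33, 0) = -6.3436
prox(x) = [-4.0274, 0.1319, -1.753, -6.3436]
||prox(x)||_1 = 4.0274 + 0.1319 + 1.753 + 6.3436 = 12.2559


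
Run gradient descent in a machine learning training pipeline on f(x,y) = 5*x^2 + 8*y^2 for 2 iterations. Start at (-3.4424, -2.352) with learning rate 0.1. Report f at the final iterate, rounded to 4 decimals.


Gradient descent on f(x,y) = 5*x^2 + 8*y^2.
Starting point: (-3.4424, -2.352), alpha = 0.1
Step 1: grad_x = 2*5*-3.4424 = -34.424, grad_y = 2*8*-2.352 = -37.632
  x_1 = -3.4424 - 0.1*-34.424 = 0.0
  y_1 = -2.352 - 0.1*-37.632 = 1.4112
Step 2: grad_x = 2*5*0.0 = 0.0, grad_y = 2*8*1.4112 = 22.5792
  x_2 = 0.0 - 0.1*0.0 = 0.0
  y_2 = 1.4112 - 0.1*22.5792 = -0.8467
f(0.0, -0.8467) = 5*0.0^2 + 8*(-0.8467)^2 = 5.7355


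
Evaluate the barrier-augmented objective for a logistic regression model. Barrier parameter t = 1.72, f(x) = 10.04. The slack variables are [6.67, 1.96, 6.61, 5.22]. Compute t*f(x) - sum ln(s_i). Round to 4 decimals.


Step 1: Compute log-barrier.
ln values: [1.8976, 0.6729, 1.8886, 1.6525]
phi = -(1.8976 + 0.6729 + 1.8886 + 1.6525) = -6.1116
Step 2: Compute augmented objective.
t*f(x) = 1.72*10.04 = 17.2688
Total = 17.2688 - 6.1116 = 11.1572


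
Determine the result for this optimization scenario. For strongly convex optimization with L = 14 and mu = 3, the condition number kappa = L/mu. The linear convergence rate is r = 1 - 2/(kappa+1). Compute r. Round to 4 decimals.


Step 1: Compute the condition number.
kappa = L/mu = 14/3 = 4.6667
Step 2: Compute the convergence rate.
r = 1 - 2/(kappa + 1) = 1 - 2*mu/(L + mu) = (L - mu)/(L + mu) = 11/17 = 0.6471


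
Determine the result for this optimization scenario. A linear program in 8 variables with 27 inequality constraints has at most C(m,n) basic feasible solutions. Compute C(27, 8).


Each vertex corresponds to some choice of n active constraints out of m, so the number of vertices is at most C(m, n) = m! / (n!(m-n)!).
m = 27, n = 8
Numerator: 27 * 26 * 25 * 24 * 23 * 22 * 21 * 20
Denominator: 8! = 40320
C(27, 8) = 2220075


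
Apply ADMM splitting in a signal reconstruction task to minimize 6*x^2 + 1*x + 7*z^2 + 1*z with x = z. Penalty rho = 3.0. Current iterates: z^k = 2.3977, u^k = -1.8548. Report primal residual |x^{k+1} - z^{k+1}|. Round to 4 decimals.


ADMM iteration with rho = 3.0, z^k = 2.3977, u^k = -1.8548
Step 1: x-update.
Minimize 6*x^2 + 1*x + (3.0/2)*(x - 2.3977 - 1.8548)^2
FOC: (2*6 + 3.0)*x = -1 + 3.0*(2.3977 + 1.8548)
x^{k+1} = 0.7838
Step 2: z-update.
Minimize 7*z^2 + 1*z + (3.0/2)*(0.7838 - z - 1.8548)^2
FOC: (2*7 + 3.0)*z = -1 + 3.0*(0.7838 - 1.8548)
z^{k+1} = -0.2478
Step 3: u-update.
u^{k+1} = -1.8548 + 0.7838 + 0.2478 = -0.8231
Step 4: Primal residual = |0.7838 + 0.2478| = 1.0317


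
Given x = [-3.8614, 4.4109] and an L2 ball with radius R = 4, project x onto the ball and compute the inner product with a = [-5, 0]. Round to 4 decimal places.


Step 1: Compute ||x|| (intermediates to 6 decimals).
||x|| = sqrt((-3.8614)^2 + 4.4109^2) = 5.86229
Step 2: Project.
Since ||x|| > R, scale = R/||x|| = 4/5.86229 = 0.682327, proj(x) = scale * x
proj(x) = [-2.634737, 3.009676]
Step 3: Dot product.
a^T * proj(x) = -5*(-2.634737) + 0*3.009676 = 13.1737


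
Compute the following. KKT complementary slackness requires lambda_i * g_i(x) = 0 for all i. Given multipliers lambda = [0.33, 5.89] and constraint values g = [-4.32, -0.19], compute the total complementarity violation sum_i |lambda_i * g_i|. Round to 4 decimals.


KKT complementary slackness check:
lambda_1 * g_1 = 0.33 * -4.32 = -1.4256
lambda_2 * g_2 = 5.89 * -0.19 = -1.1191
Total violation = 1.4256 + 1.1191 = 2.5447


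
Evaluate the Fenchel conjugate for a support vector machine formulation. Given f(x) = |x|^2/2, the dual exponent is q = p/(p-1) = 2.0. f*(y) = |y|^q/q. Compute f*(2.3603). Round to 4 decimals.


The conjugate exponent q satisfies 1/p + 1/q = 1.
p = 2, so q = 2/(2 - 1) = 2.0
|y|^q = 2.3603^2.0 = 5.571
f*(2.3603) = 5.571 / 2.0 = 2.7855


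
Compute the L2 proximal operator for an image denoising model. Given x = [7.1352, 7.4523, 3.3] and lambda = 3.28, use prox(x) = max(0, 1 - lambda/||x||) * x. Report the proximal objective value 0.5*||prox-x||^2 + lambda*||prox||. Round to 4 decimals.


Step 1: Compute ||x||.
||x|| = 10.8323
Step 2: Compute scaling factor.
scale = max(0, 1 - 3.28/10.8323) = 0.6972
Step 3: prox(x) = [4.9747, 5.1957, 2.3008]
||prox(x)|| = 7.5523
Step 4: Proximal objective.
0.5*||prox-x||^2 = 5.3792
lambda*||prox|| = 24.7715
Total = 30.1506


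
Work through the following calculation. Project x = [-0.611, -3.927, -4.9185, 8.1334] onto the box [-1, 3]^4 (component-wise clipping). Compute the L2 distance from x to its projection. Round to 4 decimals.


Project each component onto [-1, 3].
clip(-0.611) = -0.611, clip(-3.927) = -1.0, clip(-4.9185) = -1.0, clip(8.1334) = 3.0
Projection = [-0.611, -1.0, -1.0, 3.0]
Squared diffs: [0.0, 8.5673, 15.3546, 26.3518]
Distance = sqrt(50.2737) = 7.0904


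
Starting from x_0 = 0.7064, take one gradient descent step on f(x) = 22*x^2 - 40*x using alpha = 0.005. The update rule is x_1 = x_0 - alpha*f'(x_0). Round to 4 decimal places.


We compute the gradient at x_0 and apply the update.
f'(x) = 44*x - 40
f'(0.7064) = 44*0.7064 - 40 = -8.9184
x_1 = 0.7064 - 0.005*-8.9184 = 0.751
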